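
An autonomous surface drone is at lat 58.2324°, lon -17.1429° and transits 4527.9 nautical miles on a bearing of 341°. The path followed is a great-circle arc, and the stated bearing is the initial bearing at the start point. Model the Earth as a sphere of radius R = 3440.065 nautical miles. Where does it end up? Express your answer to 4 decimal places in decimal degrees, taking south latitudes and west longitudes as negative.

δ = 4527.9/3440.065 = 1.316225 rad (75.4141°).
Converting: φ₁ = 1.016347 rad, θ = 5.951573 rad.
Destination latitude: φ₂ = arcsin( sin φ₁ cos δ + cos φ₁ sin δ cos θ ) = arcsin(0.695853) = 44.0952°.
Then Δλ = atan2(-0.165879, -0.339777) = -2.687429 rad, from sin θ sin δ cos φ₁ over cos δ − sin φ₁ sin φ₂.
λ₂ = λ₁ + Δλ = -171.1212°.

latitude 44.0952°, longitude -171.1212°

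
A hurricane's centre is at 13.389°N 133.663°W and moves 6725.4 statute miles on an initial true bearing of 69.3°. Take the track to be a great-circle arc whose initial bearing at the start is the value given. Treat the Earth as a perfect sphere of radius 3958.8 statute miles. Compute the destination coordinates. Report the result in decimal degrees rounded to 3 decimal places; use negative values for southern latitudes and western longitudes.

latitude 18.149°, longitude -31.179°

Angular distance δ = d/R = 6725.4 / 3958.8 = 1.698848 rad.
Converting: φ₁ = 0.233682 rad, θ = 1.209513 rad.
Destination latitude: φ₂ = arcsin( sin φ₁ cos δ + cos φ₁ sin δ cos θ ) = arcsin(0.311481) = 18.149°.
For the longitude increment, Δλ = atan2( sin θ sin δ cos φ₁, cos δ − sin φ₁ sin φ₂ ) = atan2(0.902568, -0.199829) = 102.484°.
λ₂ = -133.663° + 102.484° = -31.179°.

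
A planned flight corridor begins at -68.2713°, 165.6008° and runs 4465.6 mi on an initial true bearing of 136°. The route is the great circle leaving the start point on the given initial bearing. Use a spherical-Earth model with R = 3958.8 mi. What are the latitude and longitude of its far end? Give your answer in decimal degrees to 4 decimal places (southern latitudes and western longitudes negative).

latitude -39.6901°, longitude -69.0533°

δ = 4465.6/3958.8 = 1.128019 rad (64.6307°).
With φ₁ = -68.2713° = -1.191559 rad and θ = 136° = 2.373648 rad:
sin φ₂ = sin φ₁ cos δ + cos φ₁ sin δ cos θ = (-0.928947)(0.428451) + (0.370212)(0.903565)(-0.719340) = -0.638635
φ₂ = asin(-0.638635) = -0.692723 rad = -39.6901°.
For the longitude increment, Δλ = atan2( sin θ sin δ cos φ₁, cos δ − sin φ₁ sin φ₂ ) = atan2(0.232371, -0.164807) = 125.3459°.
λ₂ = 165.6008° + 125.3459° = 290.9467°, normalized to (−180°, 180°] → -69.0533°.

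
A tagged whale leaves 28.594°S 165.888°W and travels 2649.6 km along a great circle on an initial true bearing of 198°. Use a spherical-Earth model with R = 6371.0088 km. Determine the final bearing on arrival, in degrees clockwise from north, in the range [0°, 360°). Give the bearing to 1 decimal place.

The arc subtends δ = 2649.6/6371.0088 = 0.415884 rad at the centre.
With φ₁ = -28.594° = -0.499059 rad and θ = 198° = 3.455752 rad:
sin φ₂ = sin φ₁ cos δ + cos φ₁ sin δ cos θ = (-0.478600)(0.914760) + (0.878033)(0.403999)(-0.951057) = -0.775167
φ₂ = asin(-0.775167) = -0.886979 rad = -50.820°.
Then Δλ = atan2(-0.109616, 0.543765) = -0.198921 rad, from sin θ sin δ cos φ₁ over cos δ − sin φ₁ sin φ₂.
λ₂ = -165.888° + -11.397° = -177.285°.
The forward bearing on arrival equals the back-azimuth from the destination plus 180°.
Back-azimuth from P₂ (-50.8°, -177.3°) to P₁ (-28.6°, -165.9°), with Δλ' = λ₁ − λ₂ = 11.4°: atan2( sin Δλ' cos φ₁ , cos φ₂ sin φ₁ − sin φ₂ cos φ₁ cos Δλ' ) = 25.4°.
Final bearing = (25.4° + 180°) mod 360° = 205.4°.

final bearing 205.4°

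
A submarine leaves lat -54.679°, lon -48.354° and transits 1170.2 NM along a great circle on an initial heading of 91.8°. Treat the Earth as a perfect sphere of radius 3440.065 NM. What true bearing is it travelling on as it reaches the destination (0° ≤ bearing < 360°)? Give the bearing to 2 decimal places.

Angular distance δ = d/R = 1170.2 / 3440.065 = 0.340168 rad.
Start latitude φ₁ = -0.954329 rad; initial bearing θ = 1.602212 rad.
sin φ₂ = sin φ₁ cos δ + cos φ₁ sin δ cos θ = (-0.815926)(0.942699) + (0.578157)(0.333645)(-0.031411) = -0.775231
φ₂ = asin(-0.775231) = -0.887081 rad = -50.826°.
Then Δλ = atan2(0.192804, 0.310168) = 0.556160 rad, from sin θ sin δ cos φ₁ over cos δ − sin φ₁ sin φ₂.
λ₂ = λ₁ + Δλ = -16.488°.
The forward bearing on arrival equals the back-azimuth from the destination plus 180°.
Back-azimuth from P₂ (-50.83°, -16.49°) to P₁ (-54.68°, -48.35°), with Δλ' = λ₁ − λ₂ = -31.87°: atan2( sin Δλ' cos φ₁ , cos φ₂ sin φ₁ − sin φ₂ cos φ₁ cos Δλ' ) = 246.18°.
Final bearing = (246.18° + 180°) mod 360° = 66.18°.

final bearing 66.18°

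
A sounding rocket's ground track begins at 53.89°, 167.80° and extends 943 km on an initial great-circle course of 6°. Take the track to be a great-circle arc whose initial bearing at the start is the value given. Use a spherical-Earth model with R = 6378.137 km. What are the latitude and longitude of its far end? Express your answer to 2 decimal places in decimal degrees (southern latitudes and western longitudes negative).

latitude 62.30°, longitude 169.70°

The arc subtends δ = 943/6378.137 = 0.147849 rad at the centre.
Start latitude φ₁ = 0.940558 rad; initial bearing θ = 0.104720 rad.
Applying the spherical law of cosines for sides, sin φ₂ = sin φ₁ cos δ + cos φ₁ sin δ cos θ = 0.885413, so φ₂ = 62.30°.
Δλ = atan2( sin θ sin δ cos φ₁ , cos δ − sin φ₁ sin φ₂ ) = atan2(0.009075, 0.273776) = 0.033134 rad = 1.90°.
λ₂ = λ₁ + Δλ = 169.70°.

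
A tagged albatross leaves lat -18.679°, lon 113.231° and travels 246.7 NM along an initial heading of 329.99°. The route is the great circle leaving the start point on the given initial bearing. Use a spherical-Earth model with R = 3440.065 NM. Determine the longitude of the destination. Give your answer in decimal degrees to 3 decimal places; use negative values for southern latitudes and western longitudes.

Central angle δ = d/R = 0.071714 rad.
With φ₁ = -18.679° = -0.326010 rad and θ = 329.99° = 5.759412 rad:
Destination latitude: φ₂ = arcsin( sin φ₁ cos δ + cos φ₁ sin δ cos θ ) = arcsin(-0.260664) = -15.109°.
For the longitude increment, Δλ = atan2( sin θ sin δ cos φ₁, cos δ − sin φ₁ sin φ₂ ) = atan2(-0.033949, 0.913948) = -2.127°.
Hence λ₂ = 113.231° + -2.127° = 111.104°.

longitude 111.104°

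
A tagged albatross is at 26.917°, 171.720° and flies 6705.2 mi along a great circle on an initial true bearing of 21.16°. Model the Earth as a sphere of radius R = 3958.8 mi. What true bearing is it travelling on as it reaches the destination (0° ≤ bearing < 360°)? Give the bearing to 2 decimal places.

The arc subtends δ = 6705.2/3958.8 = 1.693746 rad at the centre.
With φ₁ = 26.917° = 0.469790 rad and θ = 21.16° = 0.369312 rad:
Applying the spherical law of cosines for sides, sin φ₂ = sin φ₁ cos δ + cos φ₁ sin δ cos θ = 0.769748, so φ₂ = 50.331°.
For the longitude increment, Δλ = atan2( sin θ sin δ cos φ₁, cos δ − sin φ₁ sin φ₂ ) = atan2(0.319437, -0.471104) = 145.860°.
λ₂ = 171.720° + 145.860° = 317.580°, normalized to (−180°, 180°] → -42.420°.
The forward bearing on arrival equals the back-azimuth from the destination plus 180°.
Back-azimuth from P₂ (50.33°, -42.42°) to P₁ (26.92°, 171.72°), with Δλ' = λ₁ − λ₂ = 214.14°: atan2( sin Δλ' cos φ₁ , cos φ₂ sin φ₁ − sin φ₂ cos φ₁ cos Δλ' ) = 329.72°.
Final bearing = (329.72° + 180°) mod 360° = 149.72°.

final bearing 149.72°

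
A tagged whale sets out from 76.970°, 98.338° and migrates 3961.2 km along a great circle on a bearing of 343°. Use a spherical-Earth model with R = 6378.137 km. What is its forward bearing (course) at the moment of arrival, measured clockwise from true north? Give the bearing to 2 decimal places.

final bearing 189.56°

δ = 3961.2/6378.137 = 0.621059 rad (35.5841°).
Converting: φ₁ = 1.343380 rad, θ = 5.986479 rad.
sin φ₂ = sin φ₁ cos δ + cos φ₁ sin δ cos θ = (0.974252)(0.813263) + (0.225461)(0.581897)(0.956305) = 0.917785
φ₂ = asin(0.917785) = 1.162467 rad = 66.604°.
Δλ = atan2( sin θ sin δ cos φ₁ , cos δ − sin φ₁ sin φ₂ ) = atan2(-0.038358, -0.080892) = -2.698809 rad = -154.630°.
Hence λ₂ = 98.338° + -154.630° = -56.292°.
The forward bearing on arrival equals the back-azimuth from the destination plus 180°.
Back-azimuth from P₂ (66.60°, -56.29°) to P₁ (76.97°, 98.34°), with Δλ' = λ₁ − λ₂ = 154.63°: atan2( sin Δλ' cos φ₁ , cos φ₂ sin φ₁ − sin φ₂ cos φ₁ cos Δλ' ) = 9.56°.
Final bearing = (9.56° + 180°) mod 360° = 189.56°.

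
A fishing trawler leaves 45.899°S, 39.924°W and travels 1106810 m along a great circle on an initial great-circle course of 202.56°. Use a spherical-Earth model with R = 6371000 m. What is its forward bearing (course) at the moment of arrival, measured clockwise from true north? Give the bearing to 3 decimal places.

final bearing 207.685°

Central angle δ = d/R = 0.173726 rad.
Start latitude φ₁ = -0.801089 rad; initial bearing θ = 3.535339 rad.
Applying the spherical law of cosines for sides, sin φ₂ = sin φ₁ cos δ + cos φ₁ sin δ cos θ = -0.818393, so φ₂ = -54.924°.
Δλ = atan2( sin θ sin δ cos φ₁ , cos δ − sin φ₁ sin φ₂ ) = atan2(-0.046151, 0.397248) = -0.115657 rad = -6.627°.
Hence λ₂ = -39.924° + -6.627° = -46.551°.
The forward bearing on arrival equals the back-azimuth from the destination plus 180°.
Back-azimuth from P₂ (-54.924°, -46.551°) to P₁ (-45.899°, -39.924°), with Δλ' = λ₁ − λ₂ = 6.627°: atan2( sin Δλ' cos φ₁ , cos φ₂ sin φ₁ − sin φ₂ cos φ₁ cos Δλ' ) = 27.685°.
Final bearing = (27.685° + 180°) mod 360° = 207.685°.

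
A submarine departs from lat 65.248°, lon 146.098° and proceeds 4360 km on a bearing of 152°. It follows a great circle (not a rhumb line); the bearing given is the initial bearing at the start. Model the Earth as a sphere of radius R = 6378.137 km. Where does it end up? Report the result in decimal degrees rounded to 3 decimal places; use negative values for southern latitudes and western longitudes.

Angular distance δ = d/R = 4360 / 6378.137 = 0.683585 rad.
Start latitude φ₁ = 1.138792 rad; initial bearing θ = 2.652900 rad.
Destination latitude: φ₂ = arcsin( sin φ₁ cos δ + cos φ₁ sin δ cos θ ) = arcsin(0.470601) = 28.073°.
Then Δλ = atan2(0.124145, 0.347947) = 0.342714 rad, from sin θ sin δ cos φ₁ over cos δ − sin φ₁ sin φ₂.
λ₂ = 146.098° + 19.636° = 165.734°.

latitude 28.073°, longitude 165.734°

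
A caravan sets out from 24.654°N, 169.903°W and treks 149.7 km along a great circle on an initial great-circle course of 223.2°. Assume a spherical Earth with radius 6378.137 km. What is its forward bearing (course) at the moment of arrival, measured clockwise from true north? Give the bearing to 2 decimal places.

final bearing 222.79°

The arc subtends δ = 149.7/6378.137 = 0.023471 rad at the centre.
With φ₁ = 24.654° = 0.430293 rad and θ = 223.2° = 3.895575 rad:
Destination latitude: φ₂ = arcsin( sin φ₁ cos δ + cos φ₁ sin δ cos θ ) = arcsin(0.401474) = 23.670°.
Δλ = atan2( sin θ sin δ cos φ₁ , cos δ − sin φ₁ sin φ₂ ) = atan2(-0.014601, 0.832255) = -0.017542 rad = -1.005°.
λ₂ = λ₁ + Δλ = -170.908°.
The forward bearing on arrival equals the back-azimuth from the destination plus 180°.
Back-azimuth from P₂ (23.67°, -170.91°) to P₁ (24.65°, -169.90°), with Δλ' = λ₁ − λ₂ = 1.01°: atan2( sin Δλ' cos φ₁ , cos φ₂ sin φ₁ − sin φ₂ cos φ₁ cos Δλ' ) = 42.79°.
Final bearing = (42.79° + 180°) mod 360° = 222.79°.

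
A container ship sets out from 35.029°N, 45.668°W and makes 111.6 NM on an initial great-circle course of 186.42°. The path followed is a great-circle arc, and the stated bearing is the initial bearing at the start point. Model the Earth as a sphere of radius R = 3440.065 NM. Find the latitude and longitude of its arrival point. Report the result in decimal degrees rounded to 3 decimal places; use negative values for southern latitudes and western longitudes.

The arc subtends δ = 111.6/3440.065 = 0.032441 rad at the centre.
With φ₁ = 35.029° = 0.611371 rad and θ = 186.42° = 3.253643 rad:
sin φ₂ = sin φ₁ cos δ + cos φ₁ sin δ cos θ = (0.573991)(0.999474) + (0.818862)(0.032436)(-0.993729) = 0.547295
φ₂ = asin(0.547295) = 0.579129 rad = 33.182°.
For the longitude increment, Δλ = atan2( sin θ sin δ cos φ₁, cos δ − sin φ₁ sin φ₂ ) = atan2(-0.002970, 0.685331) = -0.248°.
Hence λ₂ = -45.668° + -0.248° = -45.916°.

latitude 33.182°, longitude -45.916°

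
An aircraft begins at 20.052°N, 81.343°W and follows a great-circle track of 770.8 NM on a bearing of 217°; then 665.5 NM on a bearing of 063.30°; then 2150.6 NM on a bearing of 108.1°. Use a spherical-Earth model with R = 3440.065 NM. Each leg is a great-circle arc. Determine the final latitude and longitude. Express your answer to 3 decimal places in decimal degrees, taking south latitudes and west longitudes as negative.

Apply the spherical direct solution leg by leg, carrying full precision between legs.
Leg 1: from (20.052°, -81.343°), δ = 770.8/3440.065 = 0.224066 rad, θ = 217° → φ = 9.649°, λ = -89.139°.
Leg 2: from (9.649°, -89.139°), δ = 665.5/3440.065 = 0.193456 rad, θ = 63.3° → φ = 14.456°, λ = -78.922°.
Leg 3: from (14.456°, -78.922°), δ = 2150.6/3440.065 = 0.625163 rad, θ = 108.1° → φ = 1.511°, λ = -45.111°.

latitude 1.511°, longitude -45.111°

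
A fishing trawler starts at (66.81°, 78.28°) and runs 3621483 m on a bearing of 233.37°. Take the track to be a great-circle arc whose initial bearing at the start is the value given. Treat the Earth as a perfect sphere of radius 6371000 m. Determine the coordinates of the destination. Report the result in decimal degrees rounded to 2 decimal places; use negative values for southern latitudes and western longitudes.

The arc subtends δ = 3621483/6371000 = 0.568432 rad at the centre.
With φ₁ = 66.81° = 1.166054 rad and θ = 233.37° = 4.073075 rad:
Destination latitude: φ₂ = arcsin( sin φ₁ cos δ + cos φ₁ sin δ cos θ ) = arcsin(0.648180) = 40.40°.
Then Δλ = atan2(-0.170113, 0.246936) = -0.603234 rad, from sin θ sin δ cos φ₁ over cos δ − sin φ₁ sin φ₂.
Hence λ₂ = 78.28° + -34.56° = 43.72°.

latitude 40.40°, longitude 43.72°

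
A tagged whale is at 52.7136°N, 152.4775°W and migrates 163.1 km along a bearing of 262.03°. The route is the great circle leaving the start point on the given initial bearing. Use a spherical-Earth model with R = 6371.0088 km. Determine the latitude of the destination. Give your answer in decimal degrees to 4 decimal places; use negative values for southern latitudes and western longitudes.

Angular distance δ = d/R = 163.1 / 6371.0088 = 0.025600 rad.
Converting: φ₁ = 0.920026 rad, θ = 4.573286 rad.
Applying the spherical law of cosines for sides, sin φ₂ = sin φ₁ cos δ + cos φ₁ sin δ cos θ = 0.793206, so φ₂ = 52.4862°.
For the longitude increment, Δλ = atan2( sin θ sin δ cos φ₁, cos δ − sin φ₁ sin φ₂ ) = atan2(-0.015357, 0.368584) = -2.3859°.
λ₂ = -152.4775° + -2.3859° = -154.8634°.

latitude 52.4862°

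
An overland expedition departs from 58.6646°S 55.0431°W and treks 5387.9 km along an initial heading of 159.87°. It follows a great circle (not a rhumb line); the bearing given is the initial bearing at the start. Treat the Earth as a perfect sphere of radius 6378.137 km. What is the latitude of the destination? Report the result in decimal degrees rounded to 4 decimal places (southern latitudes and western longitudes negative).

latitude -68.7831°

The arc subtends δ = 5387.9/6378.137 = 0.844745 rad at the centre.
With φ₁ = -58.6646° = -1.023890 rad and θ = 159.87° = 2.790258 rad:
sin φ₂ = sin φ₁ cos δ + cos φ₁ sin δ cos θ = (-0.854138)(0.663922) + (0.520047)(0.747802)(-0.938914) = -0.932217
φ₂ = asin(-0.932217) = -1.200491 rad = -68.7831°.
For the longitude increment, Δλ = atan2( sin θ sin δ cos φ₁, cos δ − sin φ₁ sin φ₂ ) = atan2(0.133838, -0.132320) = 134.6732°.
λ₂ = -55.0431° + 134.6732° = 79.6301°.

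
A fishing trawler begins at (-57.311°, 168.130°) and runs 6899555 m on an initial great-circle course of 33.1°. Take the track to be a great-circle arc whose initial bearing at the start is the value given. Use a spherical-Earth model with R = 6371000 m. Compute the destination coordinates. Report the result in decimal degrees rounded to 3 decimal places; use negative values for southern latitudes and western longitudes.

latitude 0.297°, longitude -163.027°

δ = 6899555/6371000 = 1.082963 rad (62.0492°).
Converting: φ₁ = -1.000266 rad, θ = 0.577704 rad.
Destination latitude: φ₂ = arcsin( sin φ₁ cos δ + cos φ₁ sin δ cos θ ) = arcsin(0.005182) = 0.297°.
Then Δλ = atan2(0.260534, 0.473074) = 0.503399 rad, from sin θ sin δ cos φ₁ over cos δ − sin φ₁ sin φ₂.
λ₂ = 168.130° + 28.843° = 196.973°, normalized to (−180°, 180°] → -163.027°.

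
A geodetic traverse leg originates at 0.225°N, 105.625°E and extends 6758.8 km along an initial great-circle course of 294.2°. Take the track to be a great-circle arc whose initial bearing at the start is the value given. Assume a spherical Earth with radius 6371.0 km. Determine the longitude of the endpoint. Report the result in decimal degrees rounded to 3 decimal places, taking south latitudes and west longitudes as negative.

Angular distance δ = d/R = 6758.8 / 6371 = 1.060870 rad.
Converting: φ₁ = 0.003927 rad, θ = 5.134759 rad.
Destination latitude: φ₂ = arcsin( sin φ₁ cos δ + cos φ₁ sin δ cos θ ) = arcsin(0.359687) = 21.081°.
For the longitude increment, Δλ = atan2( sin θ sin δ cos φ₁, cos δ − sin φ₁ sin φ₂ ) = atan2(-0.796074, 0.486701) = -58.559°.
λ₂ = λ₁ + Δλ = 47.066°.

longitude 47.066°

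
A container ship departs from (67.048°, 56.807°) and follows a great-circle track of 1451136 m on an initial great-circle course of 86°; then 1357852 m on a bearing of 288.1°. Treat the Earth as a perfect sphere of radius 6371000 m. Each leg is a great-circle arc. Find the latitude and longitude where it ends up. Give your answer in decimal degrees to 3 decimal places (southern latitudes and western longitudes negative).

Apply the spherical direct solution leg by leg, carrying full precision between legs.
Leg 1: from (67.048°, 56.807°), δ = 1451136/6371000 = 0.227772 rad, θ = 86° → φ = 64.581°, λ = 88.461°.
Leg 2: from (64.581°, 88.461°), δ = 1357852/6371000 = 0.213130 rad, θ = 288.1° → φ = 65.639°, λ = 59.290°.

latitude 65.639°, longitude 59.290°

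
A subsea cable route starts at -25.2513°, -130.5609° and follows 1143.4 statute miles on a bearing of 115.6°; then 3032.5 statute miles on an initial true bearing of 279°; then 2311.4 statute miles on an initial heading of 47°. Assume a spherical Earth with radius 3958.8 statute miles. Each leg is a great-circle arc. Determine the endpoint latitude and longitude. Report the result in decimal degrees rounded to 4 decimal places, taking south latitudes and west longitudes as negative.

Apply the spherical direct solution leg by leg, carrying full precision between legs.
Leg 1: from (-25.2513°, -130.5609°), δ = 1143.4/3958.8 = 0.288825 rad, θ = 115.6° → φ = -31.3476°, λ = -113.0571°.
Leg 2: from (-31.3476°, -113.0571°), δ = 3032.5/3958.8 = 0.766015 rad, θ = 279° → φ = -16.3974°, λ = -158.5991°.
Leg 3: from (-16.3974°, -158.5991°), δ = 2311.4/3958.8 = 0.583864 rad, θ = 47° → φ = 7.1882°, λ = -134.6231°.

latitude 7.1882°, longitude -134.6231°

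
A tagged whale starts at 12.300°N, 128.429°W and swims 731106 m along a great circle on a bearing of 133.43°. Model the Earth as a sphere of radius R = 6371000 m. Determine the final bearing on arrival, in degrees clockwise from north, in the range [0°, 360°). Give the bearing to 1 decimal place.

δ = 731106/6371000 = 0.114755 rad (6.5750°).
Start latitude φ₁ = 0.214675 rad; initial bearing θ = 2.328793 rad.
Applying the spherical law of cosines for sides, sin φ₂ = sin φ₁ cos δ + cos φ₁ sin δ cos θ = 0.134719, so φ₂ = 7.742°.
Then Δλ = atan2(0.081245, 0.964724) = 0.084018 rad, from sin θ sin δ cos φ₁ over cos δ − sin φ₁ sin φ₂.
λ₂ = -128.429° + 4.814° = -123.615°.
The forward bearing on arrival equals the back-azimuth from the destination plus 180°.
Back-azimuth from P₂ (7.7°, -123.6°) to P₁ (12.3°, -128.4°), with Δλ' = λ₁ − λ₂ = -4.8°: atan2( sin Δλ' cos φ₁ , cos φ₂ sin φ₁ − sin φ₂ cos φ₁ cos Δλ' ) = 314.3°.
Final bearing = (314.3° + 180°) mod 360° = 134.3°.

final bearing 134.3°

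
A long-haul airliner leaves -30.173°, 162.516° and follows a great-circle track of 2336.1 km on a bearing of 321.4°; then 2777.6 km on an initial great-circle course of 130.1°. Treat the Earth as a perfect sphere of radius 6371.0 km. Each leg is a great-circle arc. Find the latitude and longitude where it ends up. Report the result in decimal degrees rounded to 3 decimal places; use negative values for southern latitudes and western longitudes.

Apply the spherical direct solution leg by leg, carrying full precision between legs.
Leg 1: from (-30.173°, 162.516°), δ = 2336.1/6371 = 0.366677 rad, θ = 321.4° → φ = -13.119°, λ = 149.239°.
Leg 2: from (-13.119°, 149.239°), δ = 2777.6/6371 = 0.435976 rad, θ = 130.1° → φ = -28.077°, λ = 170.714°.

latitude -28.077°, longitude 170.714°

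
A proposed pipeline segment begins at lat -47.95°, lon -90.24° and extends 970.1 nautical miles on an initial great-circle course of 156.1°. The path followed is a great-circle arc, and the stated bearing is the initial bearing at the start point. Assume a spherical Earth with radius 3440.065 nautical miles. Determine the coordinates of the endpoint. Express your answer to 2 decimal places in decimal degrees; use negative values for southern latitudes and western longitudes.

δ = 970.1/3440.065 = 0.282000 rad (16.1574°).
With φ₁ = -47.95° = -0.836885 rad and θ = 156.1° = 2.724459 rad:
Destination latitude: φ₂ = arcsin( sin φ₁ cos δ + cos φ₁ sin δ cos θ ) = arcsin(-0.883633) = -62.08°.
Then Δλ = atan2(0.075512, 0.304350) = 0.243199 rad, from sin θ sin δ cos φ₁ over cos δ − sin φ₁ sin φ₂.
λ₂ = -90.24° + 13.93° = -76.31°.

latitude -62.08°, longitude -76.31°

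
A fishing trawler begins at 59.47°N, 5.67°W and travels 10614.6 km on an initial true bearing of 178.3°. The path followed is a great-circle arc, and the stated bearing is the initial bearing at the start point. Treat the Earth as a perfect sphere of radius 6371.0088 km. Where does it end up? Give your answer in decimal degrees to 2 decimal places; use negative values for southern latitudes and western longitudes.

latitude -35.97°, longitude -3.58°

Angular distance δ = d/R = 10614.6 / 6371.0088 = 1.666078 rad.
Converting: φ₁ = 1.037947 rad, θ = 3.111922 rad.
sin φ₂ = sin φ₁ cos δ + cos φ₁ sin δ cos θ = (0.861363)(-0.095138) + (0.507989)(0.995464)(-0.999560) = -0.587411
φ₂ = asin(-0.587411) = -0.627856 rad = -35.97°.
Then Δλ = atan2(0.015002, 0.410836) = 0.036499 rad, from sin θ sin δ cos φ₁ over cos δ − sin φ₁ sin φ₂.
Hence λ₂ = -5.67° + 2.09° = -3.58°.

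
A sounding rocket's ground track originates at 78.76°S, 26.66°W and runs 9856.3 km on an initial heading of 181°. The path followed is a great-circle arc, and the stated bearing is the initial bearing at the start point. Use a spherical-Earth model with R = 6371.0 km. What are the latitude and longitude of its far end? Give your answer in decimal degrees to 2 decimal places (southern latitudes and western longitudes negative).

latitude -12.60°, longitude 154.36°

The arc subtends δ = 9856.3/6371 = 1.547057 rad at the centre.
With φ₁ = -78.76° = -1.374621 rad and θ = 181° = 3.159046 rad:
Applying the spherical law of cosines for sides, sin φ₂ = sin φ₁ cos δ + cos φ₁ sin δ cos θ = -0.218116, so φ₂ = -12.60°.
For the longitude increment, Δλ = atan2( sin θ sin δ cos φ₁, cos δ − sin φ₁ sin φ₂ ) = atan2(-0.003401, -0.190196) = -178.98°.
λ₂ = -26.66° + -178.98° = -205.64°, normalized to (−180°, 180°] → 154.36°.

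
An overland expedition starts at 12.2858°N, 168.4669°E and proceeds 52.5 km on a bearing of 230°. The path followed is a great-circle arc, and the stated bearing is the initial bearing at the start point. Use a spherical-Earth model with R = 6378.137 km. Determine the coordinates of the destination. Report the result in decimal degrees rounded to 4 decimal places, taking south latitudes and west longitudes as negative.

latitude 11.9824°, longitude 168.0976°

Central angle δ = d/R = 0.008231 rad.
With φ₁ = 12.2858° = 0.214428 rad and θ = 230° = 4.014257 rad:
Destination latitude: φ₂ = arcsin( sin φ₁ cos δ + cos φ₁ sin δ cos θ ) = arcsin(0.207611) = 11.9824°.
Then Δλ = atan2(-0.006161, 0.955789) = -0.006446 rad, from sin θ sin δ cos φ₁ over cos δ − sin φ₁ sin φ₂.
λ₂ = λ₁ + Δλ = 168.0976°.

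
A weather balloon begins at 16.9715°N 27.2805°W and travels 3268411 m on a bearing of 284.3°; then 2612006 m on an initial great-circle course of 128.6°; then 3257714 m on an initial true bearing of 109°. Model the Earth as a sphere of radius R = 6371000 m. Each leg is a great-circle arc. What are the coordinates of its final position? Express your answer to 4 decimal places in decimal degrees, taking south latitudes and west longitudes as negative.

Apply the spherical direct solution leg by leg, carrying full precision between legs.
Leg 1: from (16.9715°, -27.2805°), δ = 3268411/6371000 = 0.513014 rad, θ = 284.3° → φ = 21.7322°, λ = -58.0768°.
Leg 2: from (21.7322°, -58.0768°), δ = 2612006/6371000 = 0.409984 rad, θ = 128.6° → φ = 6.2337°, λ = -39.8148°.
Leg 3: from (6.2337°, -39.8148°), δ = 3257714/6371000 = 0.511335 rad, θ = 109° → φ = -3.6509°, λ = -12.1937°.

latitude -3.6509°, longitude -12.1937°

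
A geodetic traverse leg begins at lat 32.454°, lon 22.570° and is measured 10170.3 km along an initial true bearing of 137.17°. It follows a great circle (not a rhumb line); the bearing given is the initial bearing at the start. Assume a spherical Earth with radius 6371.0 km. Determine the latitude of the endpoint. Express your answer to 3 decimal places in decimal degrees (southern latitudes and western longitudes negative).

latitude -39.223°

Angular distance δ = d/R = 10170.3 / 6371 = 1.596343 rad.
Converting: φ₁ = 0.566429 rad, θ = 2.394068 rad.
Destination latitude: φ₂ = arcsin( sin φ₁ cos δ + cos φ₁ sin δ cos θ ) = arcsin(-0.632343) = -39.223°.
For the longitude increment, Δλ = atan2( sin θ sin δ cos φ₁, cos δ − sin φ₁ sin φ₂ ) = atan2(0.573465, 0.313786) = 61.314°.
Hence λ₂ = 22.570° + 61.314° = 83.884°.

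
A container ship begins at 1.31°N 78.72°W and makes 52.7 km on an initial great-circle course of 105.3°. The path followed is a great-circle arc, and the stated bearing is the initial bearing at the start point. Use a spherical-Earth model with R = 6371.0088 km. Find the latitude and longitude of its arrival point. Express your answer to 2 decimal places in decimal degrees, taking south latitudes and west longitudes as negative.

Central angle δ = d/R = 0.008272 rad.
Start latitude φ₁ = 0.022864 rad; initial bearing θ = 1.837832 rad.
Applying the spherical law of cosines for sides, sin φ₂ = sin φ₁ cos δ + cos φ₁ sin δ cos θ = 0.020679, so φ₂ = 1.18°.
Then Δλ = atan2(0.007976, 0.999493) = 0.007980 rad, from sin θ sin δ cos φ₁ over cos δ − sin φ₁ sin φ₂.
Hence λ₂ = -78.72° + 0.46° = -78.26°.

latitude 1.18°, longitude -78.26°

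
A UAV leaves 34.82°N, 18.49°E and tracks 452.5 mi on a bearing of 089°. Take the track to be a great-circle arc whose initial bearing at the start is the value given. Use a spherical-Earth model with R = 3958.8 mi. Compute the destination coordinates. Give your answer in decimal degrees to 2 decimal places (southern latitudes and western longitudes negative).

δ = 452.5/3958.8 = 0.114302 rad (6.5490°).
Start latitude φ₁ = 0.607724 rad; initial bearing θ = 1.553343 rad.
Destination latitude: φ₂ = arcsin( sin φ₁ cos δ + cos φ₁ sin δ cos θ ) = arcsin(0.568908) = 34.67°.
For the longitude increment, Δλ = atan2( sin θ sin δ cos φ₁, cos δ − sin φ₁ sin φ₂ ) = atan2(0.093618, 0.668628) = 7.97°.
λ₂ = 18.49° + 7.97° = 26.46°.

latitude 34.67°, longitude 26.46°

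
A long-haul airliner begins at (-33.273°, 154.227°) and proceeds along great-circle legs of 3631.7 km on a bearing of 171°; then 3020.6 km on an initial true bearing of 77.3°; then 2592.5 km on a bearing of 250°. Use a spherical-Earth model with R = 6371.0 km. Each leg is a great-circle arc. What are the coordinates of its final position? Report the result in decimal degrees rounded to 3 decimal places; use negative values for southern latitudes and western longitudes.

latitude -52.177°, longitude 172.266°

Apply the spherical direct solution leg by leg, carrying full precision between legs.
Leg 1: from (-33.273°, 154.227°), δ = 3631.7/6371 = 0.570036 rad, θ = 171° → φ = -65.165°, λ = 165.822°.
Leg 2: from (-65.165°, 165.822°), δ = 3020.6/6371 = 0.474117 rad, θ = 77.3° → φ = -49.930°, λ = -150.398°.
Leg 3: from (-49.930°, -150.398°), δ = 2592.5/6371 = 0.406922 rad, θ = 250° → φ = -52.177°, λ = 172.266°.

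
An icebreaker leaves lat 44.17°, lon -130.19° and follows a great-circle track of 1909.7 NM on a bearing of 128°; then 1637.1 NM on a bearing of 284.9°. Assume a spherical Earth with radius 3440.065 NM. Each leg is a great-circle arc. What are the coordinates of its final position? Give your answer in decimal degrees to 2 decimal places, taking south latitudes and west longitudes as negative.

latitude 25.43°, longitude -133.12°

Apply the spherical direct solution leg by leg, carrying full precision between legs.
Leg 1: from (44.17°, -130.19°), δ = 1909.7/3440.065 = 0.555135 rad, θ = 128° → φ = 21.06°, λ = -103.76°.
Leg 2: from (21.06°, -103.76°), δ = 1637.1/3440.065 = 0.475892 rad, θ = 284.9° → φ = 25.43°, λ = -133.12°.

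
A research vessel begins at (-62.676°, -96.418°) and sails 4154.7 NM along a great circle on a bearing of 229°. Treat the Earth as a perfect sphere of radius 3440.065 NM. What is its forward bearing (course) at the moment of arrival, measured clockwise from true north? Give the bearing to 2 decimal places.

final bearing 334.42°

δ = 4154.7/3440.065 = 1.207739 rad (69.1983°).
Converting: φ₁ = -1.093903 rad, θ = 3.996804 rad.
Destination latitude: φ₂ = arcsin( sin φ₁ cos δ + cos φ₁ sin δ cos θ ) = arcsin(-0.597025) = -36.657°.
Then Δλ = atan2(-0.323846, -0.175278) = -2.066888 rad, from sin θ sin δ cos φ₁ over cos δ − sin φ₁ sin φ₂.
λ₂ = -96.418° + -118.424° = -214.842°, normalized to (−180°, 180°] → 145.158°.
The forward bearing on arrival equals the back-azimuth from the destination plus 180°.
Back-azimuth from P₂ (-36.66°, 145.16°) to P₁ (-62.68°, -96.42°), with Δλ' = λ₁ − λ₂ = -241.58°: atan2( sin Δλ' cos φ₁ , cos φ₂ sin φ₁ − sin φ₂ cos φ₁ cos Δλ' ) = 154.42°.
Final bearing = (154.42° + 180°) mod 360° = 334.42°.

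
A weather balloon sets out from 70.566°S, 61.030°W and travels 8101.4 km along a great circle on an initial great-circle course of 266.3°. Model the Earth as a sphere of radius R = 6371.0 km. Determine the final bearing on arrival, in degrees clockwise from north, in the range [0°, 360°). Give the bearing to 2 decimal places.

δ = 8101.4/6371 = 1.271606 rad (72.8576°).
Converting: φ₁ = -1.231609 rad, θ = 4.647812 rad.
sin φ₂ = sin φ₁ cos δ + cos φ₁ sin δ cos θ = (-0.943025)(0.294747) + (0.332721)(0.955575)(-0.064532) = -0.298471
φ₂ = asin(-0.298471) = -0.303090 rad = -17.366°.
Δλ = atan2( sin θ sin δ cos φ₁ , cos δ − sin φ₁ sin φ₂ ) = atan2(-0.317277, 0.013281) = -1.528961 rad = -87.603°.
λ₂ = -61.030° + -87.603° = -148.633°.
The forward bearing on arrival equals the back-azimuth from the destination plus 180°.
Back-azimuth from P₂ (-17.37°, -148.63°) to P₁ (-70.57°, -61.03°), with Δλ' = λ₁ − λ₂ = 87.60°: atan2( sin Δλ' cos φ₁ , cos φ₂ sin φ₁ − sin φ₂ cos φ₁ cos Δλ' ) = 159.64°.
Final bearing = (159.64° + 180°) mod 360° = 339.64°.

final bearing 339.64°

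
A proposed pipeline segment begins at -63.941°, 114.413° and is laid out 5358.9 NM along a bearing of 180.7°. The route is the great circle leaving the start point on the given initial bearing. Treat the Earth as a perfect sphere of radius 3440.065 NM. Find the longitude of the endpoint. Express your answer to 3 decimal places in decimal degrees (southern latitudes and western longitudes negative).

Central angle δ = d/R = 1.557790 rad.
Converting: φ₁ = -1.115981 rad, θ = 3.153810 rad.
Applying the spherical law of cosines for sides, sin φ₂ = sin φ₁ cos δ + cos φ₁ sin δ cos θ = -0.450910, so φ₂ = -26.802°.
Δλ = atan2( sin θ sin δ cos φ₁ , cos δ − sin φ₁ sin φ₂ ) = atan2(-0.005366, -0.392066) = -3.127906 rad = -179.216°.
λ₂ = 114.413° + -179.216° = -64.803°.

longitude -64.803°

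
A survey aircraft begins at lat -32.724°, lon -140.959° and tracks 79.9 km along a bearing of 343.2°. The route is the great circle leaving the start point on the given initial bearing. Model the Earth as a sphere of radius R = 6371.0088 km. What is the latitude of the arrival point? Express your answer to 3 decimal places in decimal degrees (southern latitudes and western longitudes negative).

Angular distance δ = d/R = 79.9 / 6371.0088 = 0.012541 rad.
Start latitude φ₁ = -0.571142 rad; initial bearing θ = 5.989970 rad.
Applying the spherical law of cosines for sides, sin φ₂ = sin φ₁ cos δ + cos φ₁ sin δ cos θ = -0.530450, so φ₂ = -32.036°.
For the longitude increment, Δλ = atan2( sin θ sin δ cos φ₁, cos δ − sin φ₁ sin φ₂ ) = atan2(-0.003049, 0.713164) = -0.245°.
λ₂ = λ₁ + Δλ = -141.204°.

latitude -32.036°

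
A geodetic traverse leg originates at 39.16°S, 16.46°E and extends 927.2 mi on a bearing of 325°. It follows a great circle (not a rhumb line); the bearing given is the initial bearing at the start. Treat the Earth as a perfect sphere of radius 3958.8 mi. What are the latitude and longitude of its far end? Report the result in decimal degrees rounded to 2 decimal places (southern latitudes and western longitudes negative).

Central angle δ = d/R = 0.234212 rad.
Converting: φ₁ = -0.683471 rad, θ = 5.672320 rad.
sin φ₂ = sin φ₁ cos δ + cos φ₁ sin δ cos θ = (-0.631488)(0.972697) + (0.775386)(0.232077)(0.819152) = -0.466841
φ₂ = asin(-0.466841) = -0.485715 rad = -27.83°.
Then Δλ = atan2(-0.103215, 0.677893) = -0.151097 rad, from sin θ sin δ cos φ₁ over cos δ − sin φ₁ sin φ₂.
Hence λ₂ = 16.46° + -8.66° = 7.80°.

latitude -27.83°, longitude 7.80°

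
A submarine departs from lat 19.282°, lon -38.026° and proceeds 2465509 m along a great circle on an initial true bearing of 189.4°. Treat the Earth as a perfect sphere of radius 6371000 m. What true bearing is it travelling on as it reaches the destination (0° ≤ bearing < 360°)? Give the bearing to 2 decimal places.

final bearing 188.88°

Central angle δ = d/R = 0.386989 rad.
Converting: φ₁ = 0.336534 rad, θ = 3.305654 rad.
sin φ₂ = sin φ₁ cos δ + cos φ₁ sin δ cos θ = (0.330218)(0.926049) + (0.943905)(0.377402)(-0.986572) = -0.045650
φ₂ = asin(-0.045650) = -0.045666 rad = -2.616°.
For the longitude increment, Δλ = atan2( sin θ sin δ cos φ₁, cos δ − sin φ₁ sin φ₂ ) = atan2(-0.058182, 0.941124) = -3.538°.
λ₂ = -38.026° + -3.538° = -41.564°.
The forward bearing on arrival equals the back-azimuth from the destination plus 180°.
Back-azimuth from P₂ (-2.62°, -41.56°) to P₁ (19.28°, -38.03°), with Δλ' = λ₁ − λ₂ = 3.54°: atan2( sin Δλ' cos φ₁ , cos φ₂ sin φ₁ − sin φ₂ cos φ₁ cos Δλ' ) = 8.88°.
Final bearing = (8.88° + 180°) mod 360° = 188.88°.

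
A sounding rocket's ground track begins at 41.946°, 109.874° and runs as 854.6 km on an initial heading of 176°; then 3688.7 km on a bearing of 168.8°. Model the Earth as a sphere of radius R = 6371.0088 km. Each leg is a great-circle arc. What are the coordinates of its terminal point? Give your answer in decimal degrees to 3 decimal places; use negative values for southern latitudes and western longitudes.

latitude 1.597°, longitude 116.624°

Apply the spherical direct solution leg by leg, carrying full precision between legs.
Leg 1: from (41.946°, 109.874°), δ = 854.6/6371.0088 = 0.134139 rad, θ = 176° → φ = 34.277°, λ = 110.521°.
Leg 2: from (34.277°, 110.521°), δ = 3688.7/6371.0088 = 0.578982 rad, θ = 168.8° → φ = 1.597°, λ = 116.624°.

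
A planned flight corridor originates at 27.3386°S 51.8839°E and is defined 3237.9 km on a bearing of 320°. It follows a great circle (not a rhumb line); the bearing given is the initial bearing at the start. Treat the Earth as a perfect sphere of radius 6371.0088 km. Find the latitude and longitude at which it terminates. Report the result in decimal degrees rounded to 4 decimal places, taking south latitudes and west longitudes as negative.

latitude -4.0176°, longitude 33.6095°

δ = 3237.9/6371.0088 = 0.508224 rad (29.1191°).
Start latitude φ₁ = -0.477149 rad; initial bearing θ = 5.585054 rad.
sin φ₂ = sin φ₁ cos δ + cos φ₁ sin δ cos θ = (-0.459248)(0.873610) + (0.888308)(0.486627)(0.766044) = -0.070062
φ₂ = asin(-0.070062) = -0.070120 rad = -4.0176°.
Then Δλ = atan2(-0.277861, 0.841434) = -0.318948 rad, from sin θ sin δ cos φ₁ over cos δ − sin φ₁ sin φ₂.
λ₂ = λ₁ + Δλ = 33.6095°.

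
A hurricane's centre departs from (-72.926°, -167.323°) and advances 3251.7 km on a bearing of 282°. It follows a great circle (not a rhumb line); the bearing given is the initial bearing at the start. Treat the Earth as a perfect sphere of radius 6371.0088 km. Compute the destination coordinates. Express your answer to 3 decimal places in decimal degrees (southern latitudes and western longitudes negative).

latitude -53.540°, longitude 139.153°

Angular distance δ = d/R = 3251.7 / 6371.0088 = 0.510390 rad.
Start latitude φ₁ = -1.272799 rad; initial bearing θ = 4.921828 rad.
Applying the spherical law of cosines for sides, sin φ₂ = sin φ₁ cos δ + cos φ₁ sin δ cos θ = -0.804276, so φ₂ = -53.540°.
Then Δλ = atan2(-0.140298, 0.103725) = -0.934164 rad, from sin θ sin δ cos φ₁ over cos δ − sin φ₁ sin φ₂.
λ₂ = -167.323° + -53.524° = -220.847°, normalized to (−180°, 180°] → 139.153°.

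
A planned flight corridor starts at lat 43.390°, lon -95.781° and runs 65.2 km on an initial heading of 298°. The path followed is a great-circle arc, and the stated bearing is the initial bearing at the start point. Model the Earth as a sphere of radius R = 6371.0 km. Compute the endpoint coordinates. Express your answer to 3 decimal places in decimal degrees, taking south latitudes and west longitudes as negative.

latitude 43.663°, longitude -96.497°

Central angle δ = d/R = 0.010234 rad.
Converting: φ₁ = 0.757298 rad, θ = 5.201081 rad.
Applying the spherical law of cosines for sides, sin φ₂ = sin φ₁ cos δ + cos φ₁ sin δ cos θ = 0.690416, so φ₂ = 43.663°.
Δλ = atan2( sin θ sin δ cos φ₁ , cos δ − sin φ₁ sin φ₂ ) = atan2(-0.006566, 0.525659) = -0.012491 rad = -0.716°.
λ₂ = λ₁ + Δλ = -96.497°.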